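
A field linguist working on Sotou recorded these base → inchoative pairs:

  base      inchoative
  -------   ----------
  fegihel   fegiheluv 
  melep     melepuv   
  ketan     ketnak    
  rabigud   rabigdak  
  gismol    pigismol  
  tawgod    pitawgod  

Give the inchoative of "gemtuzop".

pigemtuzop

fegihel and gismol both end in -l yet inflect differently (fegiheluv, pigismol), so the final letter is not what conditions the rule; the last vowel is.
"gemtuzop" has last vowel 'o'. The stems whose last vowel is 'o' (gismol → pigismol, tawgod → pitawgod) add the prefix pi-.
The other patterns: stems whose last vowel is 'e' add -uv; stems whose last vowel is 'a' or 'u' delete the last vowel and add -ak.
So gemtuzop → pigemtuzop.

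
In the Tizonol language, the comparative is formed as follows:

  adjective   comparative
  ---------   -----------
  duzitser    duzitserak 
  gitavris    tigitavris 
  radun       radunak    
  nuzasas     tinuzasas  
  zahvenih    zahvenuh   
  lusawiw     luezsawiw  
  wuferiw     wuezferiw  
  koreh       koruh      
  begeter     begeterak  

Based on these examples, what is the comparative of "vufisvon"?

vufisvonak

koreh and begeter both have last vowel 'e' yet inflect differently (koruh, begeterak), so the last vowel is not what conditions the rule; the final letter is.
"vufisvon" ends in -n. The one such stem in the data (radun → radunak) adds -ak, so the same rule applies.
So vufisvon → vufisvonak.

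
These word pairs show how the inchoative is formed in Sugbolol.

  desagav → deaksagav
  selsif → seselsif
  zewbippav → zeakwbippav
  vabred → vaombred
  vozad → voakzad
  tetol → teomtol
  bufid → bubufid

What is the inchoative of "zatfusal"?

zaaktfusal

"zatfusal" has last vowel 'a'. The stems whose last vowel is 'a' (zewbippav → zeakwbippav, desagav → deaksagav, vozad → voakzad) insert -ak- after the first vowel.
The other patterns: stems whose last vowel is 'i' repeat the first consonant+vowel as a prefix; stems whose last vowel is 'e' or 'o' insert -om- after the first vowel.
So zatfusal → zaaktfusal.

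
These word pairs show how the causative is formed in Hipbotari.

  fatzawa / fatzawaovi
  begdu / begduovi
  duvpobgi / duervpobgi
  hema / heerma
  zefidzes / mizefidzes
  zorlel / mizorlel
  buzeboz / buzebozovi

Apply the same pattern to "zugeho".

mizugeho

"zugeho" begins with z-. The stems beginning with z- (zefidzes → mizefidzes, zorlel → mizorlel) add the prefix mi-.
So zugeho → mizugeho.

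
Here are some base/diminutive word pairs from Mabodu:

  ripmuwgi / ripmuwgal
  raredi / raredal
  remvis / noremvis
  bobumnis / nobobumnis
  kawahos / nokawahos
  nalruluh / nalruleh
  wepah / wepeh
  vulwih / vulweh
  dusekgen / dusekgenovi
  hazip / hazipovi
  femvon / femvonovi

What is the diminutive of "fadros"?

nofadros

ripmuwgi and remvis both have last vowel 'i' yet inflect differently (ripmuwgal, noremvis), so the last vowel is not what conditions the rule; the final letter is.
"fadros" ends in -s. The stems ending in -s (remvis → noremvis, bobumnis → nobobumnis, kawahos → nokawahos) add the prefix no-.
So fadros → nofadros.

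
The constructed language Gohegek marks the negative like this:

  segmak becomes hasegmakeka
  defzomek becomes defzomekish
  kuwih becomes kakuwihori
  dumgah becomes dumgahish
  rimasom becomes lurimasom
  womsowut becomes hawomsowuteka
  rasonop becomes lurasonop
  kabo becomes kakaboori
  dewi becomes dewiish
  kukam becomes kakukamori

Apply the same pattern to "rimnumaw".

"rimnumaw" begins with r-. The stems beginning with r- (rimasom → lurimasom, rasonop → lurasonop) add the prefix lu-.
So rimnumaw → lurimnumaw.

lurimnumaw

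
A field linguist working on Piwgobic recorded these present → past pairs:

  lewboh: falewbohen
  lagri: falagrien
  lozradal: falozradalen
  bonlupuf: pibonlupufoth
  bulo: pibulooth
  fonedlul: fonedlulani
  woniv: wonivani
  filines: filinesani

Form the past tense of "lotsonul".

lozradal and fonedlul both end in -l yet inflect differently (falozradalen, fonedlulani), so the final letter is not what conditions the rule; the first letter is.
"lotsonul" begins with l-. The stems beginning with l- (lewboh → falewbohen, lagri → falagrien, lozradal → falozradalen) add fa- … -en around the stem.
So lotsonul → falotsonulen.

falotsonulen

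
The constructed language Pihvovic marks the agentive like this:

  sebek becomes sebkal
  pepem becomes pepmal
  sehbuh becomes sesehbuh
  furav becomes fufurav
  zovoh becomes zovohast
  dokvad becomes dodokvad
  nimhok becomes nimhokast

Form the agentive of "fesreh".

sebek and nimhok both end in -k yet inflect differently (sebkal, nimhokast), so the final letter is not what conditions the rule; the last vowel is.
"fesreh" has last vowel 'e'. The stems whose last vowel is 'e' (pepem → pepmal, sebek → sebkal) delete the last vowel and add -al.
So fesreh → fesrhal.

fesrhal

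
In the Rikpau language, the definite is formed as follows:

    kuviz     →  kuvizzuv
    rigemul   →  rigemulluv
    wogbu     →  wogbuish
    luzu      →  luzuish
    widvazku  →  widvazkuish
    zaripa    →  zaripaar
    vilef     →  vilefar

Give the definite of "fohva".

rigemul and wogbu both have last vowel 'u' yet inflect differently (rigemulluv, wogbuish), so the last vowel is not what conditions the rule; the final letter is.
"fohva" ends in -a. The one such stem in the data (zaripa → zaripaar) adds -ar, so the same rule applies.
So fohva → fohvaar.

fohvaar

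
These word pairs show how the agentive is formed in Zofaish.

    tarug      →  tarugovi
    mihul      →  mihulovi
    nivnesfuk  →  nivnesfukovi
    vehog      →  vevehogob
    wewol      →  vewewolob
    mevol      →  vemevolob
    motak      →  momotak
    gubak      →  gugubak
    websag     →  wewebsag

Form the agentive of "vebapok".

tarug and vehog both end in -g yet inflect differently (tarugovi, vevehogob), so the final letter is not what conditions the rule; the last vowel is.
"vebapok" has last vowel 'o'. The stems whose last vowel is 'o' (vehog → vevehogob, wewol → vewewolob, mevol → vemevolob) add ve- … -ob around the stem.
The other patterns: stems whose last vowel is 'u' add -ovi; stems whose last vowel is 'a' repeat the first consonant+vowel as a prefix.
So vebapok → vevebapokob.

vevebapokob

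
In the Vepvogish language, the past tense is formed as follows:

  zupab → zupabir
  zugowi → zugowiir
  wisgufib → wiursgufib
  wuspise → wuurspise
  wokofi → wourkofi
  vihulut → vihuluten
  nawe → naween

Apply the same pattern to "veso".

zupab and wisgufib both end in -b yet inflect differently (zupabir, wiursgufib), so the final letter is not what conditions the rule; the first letter is.
"veso" begins with v-. The one such stem in the data (vihulut → vihuluten) adds -en, so the same rule applies.
So veso → vesoen.

vesoen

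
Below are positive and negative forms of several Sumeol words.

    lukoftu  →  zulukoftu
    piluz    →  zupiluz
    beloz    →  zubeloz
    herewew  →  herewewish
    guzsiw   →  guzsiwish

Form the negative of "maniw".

maniwish

"maniw" ends in -w. The stems ending in -w (herewew → herewewish, guzsiw → guzsiwish) add -ish.
So maniw → maniwish.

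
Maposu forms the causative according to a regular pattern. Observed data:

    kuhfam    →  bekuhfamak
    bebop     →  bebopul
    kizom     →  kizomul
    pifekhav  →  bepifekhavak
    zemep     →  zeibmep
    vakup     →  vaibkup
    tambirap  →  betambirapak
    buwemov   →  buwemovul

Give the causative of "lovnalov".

"lovnalov" has last vowel 'o'. The stems whose last vowel is 'o' (bebop → bebopul, kizom → kizomul, buwemov → buwemovul) add -ul.
So lovnalov → lovnalovul.

lovnalovul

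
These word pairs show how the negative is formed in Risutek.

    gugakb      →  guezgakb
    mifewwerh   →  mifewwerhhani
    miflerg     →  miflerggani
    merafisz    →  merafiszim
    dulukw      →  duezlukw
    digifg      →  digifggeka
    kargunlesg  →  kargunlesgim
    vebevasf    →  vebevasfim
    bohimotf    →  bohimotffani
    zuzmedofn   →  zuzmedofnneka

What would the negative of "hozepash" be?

digifg and kargunlesg both end in -g yet inflect differently (digifggeka, kargunlesgim), so the final letter is not what conditions the rule; the second-to-last letter is.
"hozepash" has second-to-last letter 's'. The stems whose second-to-last letter is 's' (vebevasf → vebevasfim, kargunlesg → kargunlesgim, merafisz → merafiszim) add -im.
So hozepash → hozepashim.

hozepashim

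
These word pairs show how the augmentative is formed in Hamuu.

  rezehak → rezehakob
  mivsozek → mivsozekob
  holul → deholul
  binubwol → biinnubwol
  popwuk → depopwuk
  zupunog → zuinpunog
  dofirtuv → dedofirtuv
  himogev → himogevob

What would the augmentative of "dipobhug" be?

binubwol and holul both end in -l yet inflect differently (biinnubwol, deholul), so the final letter is not what conditions the rule; the last vowel is.
"dipobhug" has last vowel 'u'. The stems whose last vowel is 'u' (holul → deholul, popwuk → depopwuk, dofirtuv → dedofirtuv) add the prefix de-.
So dipobhug → dedipobhug.

dedipobhug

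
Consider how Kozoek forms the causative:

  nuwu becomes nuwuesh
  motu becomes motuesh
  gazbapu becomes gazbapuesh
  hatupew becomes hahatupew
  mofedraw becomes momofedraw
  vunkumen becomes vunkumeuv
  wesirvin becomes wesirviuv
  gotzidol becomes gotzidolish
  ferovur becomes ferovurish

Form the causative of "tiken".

"tiken" ends in -n. The stems ending in -n (vunkumen → vunkumeuv, wesirvin → wesirviuv) drop the final letter and add -uv.
So tiken → tikeuv.

tikeuv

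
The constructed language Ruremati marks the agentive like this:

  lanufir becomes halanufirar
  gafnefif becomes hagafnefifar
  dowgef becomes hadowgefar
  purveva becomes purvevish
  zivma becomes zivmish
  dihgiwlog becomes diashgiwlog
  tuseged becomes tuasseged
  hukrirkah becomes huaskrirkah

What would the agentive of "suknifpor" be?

hasuknifporar

dowgef and tuseged both have last vowel 'e' yet inflect differently (hadowgefar, tuasseged), so the last vowel is not what conditions the rule; the final letter is.
"suknifpor" ends in -r. The one such stem in the data (lanufir → halanufirar) adds ha- … -ar around the stem, so the same rule applies.
The other patterns: stems ending in -a drop the final letter and add -ish; stems ending in -d, -g or -h insert -as- after the first vowel.
So suknifpor → hasuknifporar.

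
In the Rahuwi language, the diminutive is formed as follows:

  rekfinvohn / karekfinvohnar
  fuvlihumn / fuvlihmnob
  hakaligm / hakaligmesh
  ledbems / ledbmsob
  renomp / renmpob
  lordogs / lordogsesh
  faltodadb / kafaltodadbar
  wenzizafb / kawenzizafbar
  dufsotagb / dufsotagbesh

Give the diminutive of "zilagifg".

ledbems and lordogs both end in -s yet inflect differently (ledbmsob, lordogsesh), so the final letter is not what conditions the rule; the second-to-last letter is.
"zilagifg" has second-to-last letter 'f'. The one such stem in the data (wenzizafb → kawenzizafbar) adds ka- … -ar around the stem, so the same rule applies.
The other patterns: stems whose second-to-last letter is 'm' delete the last vowel and add -ob; stems whose second-to-last letter is 'g' add -esh.
So zilagifg → kazilagifgar.

kazilagifgar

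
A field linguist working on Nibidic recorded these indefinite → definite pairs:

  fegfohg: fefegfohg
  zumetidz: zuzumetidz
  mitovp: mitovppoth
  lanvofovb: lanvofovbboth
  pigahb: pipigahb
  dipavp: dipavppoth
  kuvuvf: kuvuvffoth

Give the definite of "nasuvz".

lanvofovb and pigahb both end in -b yet inflect differently (lanvofovbboth, pipigahb), so the final letter is not what conditions the rule; the second-to-last letter is.
"nasuvz" has second-to-last letter 'v'. The stems whose second-to-last letter is 'v' (lanvofovb → lanvofovbboth, dipavp → dipavppoth, kuvuvf → kuvuvffoth) double the final consonant and add -oth.
The other pattern: stems whose second-to-last letter is 'd' or 'h' repeat the first consonant+vowel as a prefix.
So nasuvz → nasuvzzoth.

nasuvzzoth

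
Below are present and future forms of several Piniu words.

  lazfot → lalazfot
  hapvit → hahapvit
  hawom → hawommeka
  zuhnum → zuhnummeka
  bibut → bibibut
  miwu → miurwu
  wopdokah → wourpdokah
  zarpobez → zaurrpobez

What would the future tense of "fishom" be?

hawom and lazfot both have last vowel 'o' yet inflect differently (hawommeka, lalazfot), so the last vowel is not what conditions the rule; the final letter is.
"fishom" ends in -m. The stems ending in -m (zuhnum → zuhnummeka, hawom → hawommeka) double the final consonant and add -eka.
So fishom → fishommeka.

fishommeka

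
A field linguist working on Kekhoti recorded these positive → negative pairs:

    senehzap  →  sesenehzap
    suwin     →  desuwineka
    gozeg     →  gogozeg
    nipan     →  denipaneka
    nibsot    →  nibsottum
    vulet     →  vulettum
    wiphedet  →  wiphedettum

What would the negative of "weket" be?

wekettum

vulet and gozeg both have last vowel 'e' yet inflect differently (vulettum, gogozeg), so the last vowel is not what conditions the rule; the final letter is.
"weket" ends in -t. The stems ending in -t (vulet → vulettum, nibsot → nibsottum, wiphedet → wiphedettum) double the final consonant and add -um.
The other patterns: stems ending in -g or -p repeat the first consonant+vowel as a prefix; stems ending in -n add de- … -eka around the stem.
So weket → wekettum.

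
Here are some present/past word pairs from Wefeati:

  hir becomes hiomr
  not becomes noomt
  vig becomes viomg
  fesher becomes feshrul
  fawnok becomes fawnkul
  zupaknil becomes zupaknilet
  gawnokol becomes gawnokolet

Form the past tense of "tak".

"tak" has 1 vowel. The stems with 1 vowel (hir → hiomr, not → noomt, vig → viomg) insert -om- after the first vowel.
So tak → taomk.

taomk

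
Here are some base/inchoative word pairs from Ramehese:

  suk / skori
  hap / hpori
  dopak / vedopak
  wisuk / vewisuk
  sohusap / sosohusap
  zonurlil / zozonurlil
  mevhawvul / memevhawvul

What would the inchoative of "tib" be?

"tib" has 1 vowel. The stems with 1 vowel (suk → skori, hap → hpori) delete the last vowel and add -ori.
So tib → tbori.

tbori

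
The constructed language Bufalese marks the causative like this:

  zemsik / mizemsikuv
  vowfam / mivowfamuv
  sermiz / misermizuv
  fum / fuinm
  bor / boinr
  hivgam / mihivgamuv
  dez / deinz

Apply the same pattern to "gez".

geinz

dez and sermiz both end in -z yet inflect differently (deinz, misermizuv), so the final letter is not what conditions the rule; the number of vowels is.
"gez" has 1 vowel. The stems with 1 vowel (bor → boinr, fum → fuinm, dez → deinz) insert -in- after the first vowel.
So gez → geinz.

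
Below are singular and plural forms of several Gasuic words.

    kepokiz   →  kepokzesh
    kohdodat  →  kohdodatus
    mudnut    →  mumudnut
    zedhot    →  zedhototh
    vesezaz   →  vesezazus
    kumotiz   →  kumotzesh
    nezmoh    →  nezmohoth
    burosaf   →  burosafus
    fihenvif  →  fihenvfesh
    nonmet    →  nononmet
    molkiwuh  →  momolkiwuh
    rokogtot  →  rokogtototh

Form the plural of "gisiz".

zedhot and mudnut both end in -t yet inflect differently (zedhototh, mumudnut), so the final letter is not what conditions the rule; the last vowel is.
"gisiz" has last vowel 'i'. The stems whose last vowel is 'i' (kepokiz → kepokzesh, fihenvif → fihenvfesh, kumotiz → kumotzesh) delete the last vowel and add -esh.
So gisiz → giszesh.

giszesh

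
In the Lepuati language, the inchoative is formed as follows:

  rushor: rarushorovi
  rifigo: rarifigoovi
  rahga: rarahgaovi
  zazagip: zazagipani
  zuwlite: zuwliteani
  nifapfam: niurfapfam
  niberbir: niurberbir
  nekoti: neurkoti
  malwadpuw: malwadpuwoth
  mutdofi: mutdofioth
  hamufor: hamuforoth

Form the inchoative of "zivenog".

zivenogani

rushor and niberbir both end in -r yet inflect differently (rarushorovi, niurberbir), so the final letter is not what conditions the rule; the first letter is.
"zivenog" begins with z-. The stems beginning with z- (zazagip → zazagipani, zuwlite → zuwliteani) add -ani.
The other patterns: stems beginning with r- add ra- … -ovi around the stem; stems beginning with n- insert -ur- after the first vowel; stems beginning with h- or m- add -oth.
So zivenog → zivenogani.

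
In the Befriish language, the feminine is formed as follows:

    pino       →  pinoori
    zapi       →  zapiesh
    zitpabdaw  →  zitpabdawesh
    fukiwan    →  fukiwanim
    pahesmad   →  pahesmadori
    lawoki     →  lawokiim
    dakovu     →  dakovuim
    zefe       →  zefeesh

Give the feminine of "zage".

zageesh

zapi and lawoki both end in -i yet inflect differently (zapiesh, lawokiim), so the final letter is not what conditions the rule; the first letter is.
"zage" begins with z-. The stems beginning with z- (zapi → zapiesh, zitpabdaw → zitpabdawesh, zefe → zefeesh) add -esh.
So zage → zageesh.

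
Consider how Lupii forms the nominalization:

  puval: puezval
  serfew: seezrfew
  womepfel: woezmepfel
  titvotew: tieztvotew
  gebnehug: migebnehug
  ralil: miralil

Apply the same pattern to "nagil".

puval and ralil both end in -l yet inflect differently (puezval, miralil), so the final letter is not what conditions the rule; the last vowel is.
"nagil" has last vowel 'i'. The one such stem in the data (ralil → miralil) adds the prefix mi-, so the same rule applies.
The other pattern: stems whose last vowel is 'a' or 'e' insert -ez- after the first vowel.
So nagil → minagil.

minagil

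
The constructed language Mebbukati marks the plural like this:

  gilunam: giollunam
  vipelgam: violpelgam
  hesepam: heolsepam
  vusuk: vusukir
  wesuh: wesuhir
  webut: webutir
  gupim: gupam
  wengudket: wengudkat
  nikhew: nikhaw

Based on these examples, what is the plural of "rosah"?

roolsah

gilunam and gupim both end in -m yet inflect differently (giollunam, gupam), so the final letter is not what conditions the rule; the last vowel is.
"rosah" has last vowel 'a'. The stems whose last vowel is 'a' (gilunam → giollunam, vipelgam → violpelgam, hesepam → heolsepam) insert -ol- after the first vowel.
The other patterns: stems whose last vowel is 'u' add -ir; stems whose last vowel is 'e' or 'i' change the last vowel to 'a'.
So rosah → roolsah.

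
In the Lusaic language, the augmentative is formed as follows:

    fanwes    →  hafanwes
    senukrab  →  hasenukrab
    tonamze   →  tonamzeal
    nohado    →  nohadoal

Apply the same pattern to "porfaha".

fanwes and tonamze both have last vowel 'e' yet inflect differently (hafanwes, tonamzeal), so the last vowel is not what conditions the rule; whether the stem ends in a vowel or a consonant is.
"porfaha" ends in a vowel. The stems ending in a vowel (tonamze → tonamzeal, nohado → nohadoal) add -al.
So porfaha → porfahaal.

porfahaal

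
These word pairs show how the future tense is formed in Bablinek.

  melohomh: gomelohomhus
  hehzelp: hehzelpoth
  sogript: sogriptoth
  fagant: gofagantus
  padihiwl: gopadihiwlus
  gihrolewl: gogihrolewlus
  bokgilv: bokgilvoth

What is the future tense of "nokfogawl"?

gonokfogawlus

sogript and fagant both end in -t yet inflect differently (sogriptoth, gofagantus), so the final letter is not what conditions the rule; the second-to-last letter is.
"nokfogawl" has second-to-last letter 'w'. The stems whose second-to-last letter is 'w' (padihiwl → gopadihiwlus, gihrolewl → gogihrolewlus) add go- … -us around the stem.
The other pattern: stems whose second-to-last letter is 'l' or 'p' add -oth.
So nokfogawl → gonokfogawlus.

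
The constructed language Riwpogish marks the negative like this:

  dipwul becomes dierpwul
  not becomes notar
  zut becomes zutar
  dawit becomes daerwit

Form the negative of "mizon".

not and dawit both end in -t yet inflect differently (notar, daerwit), so the final letter is not what conditions the rule; the number of vowels is.
"mizon" has 2 vowels. The stems with 2 vowels (dipwul → dierpwul, dawit → daerwit) insert -er- after the first vowel.
So mizon → mierzon.

mierzon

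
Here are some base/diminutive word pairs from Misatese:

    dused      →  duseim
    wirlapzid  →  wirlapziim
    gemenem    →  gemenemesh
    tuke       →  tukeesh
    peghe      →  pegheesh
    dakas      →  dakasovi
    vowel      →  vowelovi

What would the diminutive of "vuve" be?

vuveesh

dused and gemenem both have last vowel 'e' yet inflect differently (duseim, gemenemesh), so the last vowel is not what conditions the rule; the final letter is.
"vuve" ends in -e. The stems ending in -e (tuke → tukeesh, peghe → pegheesh) add -esh.
The other patterns: stems ending in -d drop the final letter and add -im; stems ending in -l or -s add -ovi.
So vuve → vuveesh.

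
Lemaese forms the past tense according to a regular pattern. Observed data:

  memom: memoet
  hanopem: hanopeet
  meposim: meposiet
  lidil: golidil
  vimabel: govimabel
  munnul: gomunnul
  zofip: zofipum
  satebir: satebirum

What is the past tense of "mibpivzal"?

"mibpivzal" ends in -l. The stems ending in -l (lidil → golidil, vimabel → govimabel, munnul → gomunnul) add the prefix go-.
The other patterns: stems ending in -m drop the final letter and add -et; stems ending in -p or -r add -um.
So mibpivzal → gomibpivzal.

gomibpivzal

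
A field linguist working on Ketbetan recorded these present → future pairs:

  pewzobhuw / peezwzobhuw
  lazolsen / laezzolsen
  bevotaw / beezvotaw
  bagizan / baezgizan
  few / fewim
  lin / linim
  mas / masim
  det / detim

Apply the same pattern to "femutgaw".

"femutgaw" has 3 vowels. The stems with 3 vowels (pewzobhuw → peezwzobhuw, lazolsen → laezzolsen, bevotaw → beezvotaw) insert -ez- after the first vowel.
The other pattern: stems with 1 vowel add -im.
So femutgaw → feezmutgaw.

feezmutgaw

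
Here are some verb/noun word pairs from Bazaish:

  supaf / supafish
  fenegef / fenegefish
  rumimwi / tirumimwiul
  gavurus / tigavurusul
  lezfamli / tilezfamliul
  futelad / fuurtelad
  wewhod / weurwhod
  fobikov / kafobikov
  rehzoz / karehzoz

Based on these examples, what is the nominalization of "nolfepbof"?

supaf and futelad both have last vowel 'a' yet inflect differently (supafish, fuurtelad), so the last vowel is not what conditions the rule; the final letter is.
"nolfepbof" ends in -f. The stems ending in -f (supaf → supafish, fenegef → fenegefish) add -ish.
So nolfepbof → nolfepbofish.

nolfepbofish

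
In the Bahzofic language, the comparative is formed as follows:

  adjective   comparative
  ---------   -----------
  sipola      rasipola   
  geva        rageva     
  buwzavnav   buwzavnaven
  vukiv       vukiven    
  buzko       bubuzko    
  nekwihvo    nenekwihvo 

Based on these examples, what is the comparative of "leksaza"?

"leksaza" ends in -a. The stems ending in -a (sipola → rasipola, geva → rageva) add the prefix ra-.
The other patterns: stems ending in -v add -en; stems ending in -o repeat the first consonant+vowel as a prefix.
So leksaza → raleksaza.

raleksaza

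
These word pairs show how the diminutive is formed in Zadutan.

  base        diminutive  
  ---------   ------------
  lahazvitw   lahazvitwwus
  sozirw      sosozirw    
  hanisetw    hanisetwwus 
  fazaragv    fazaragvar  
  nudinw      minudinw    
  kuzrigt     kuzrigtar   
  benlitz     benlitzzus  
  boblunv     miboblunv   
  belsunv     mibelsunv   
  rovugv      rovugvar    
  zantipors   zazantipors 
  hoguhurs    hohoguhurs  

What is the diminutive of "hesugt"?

sozirw and hanisetw both end in -w yet inflect differently (sosozirw, hanisetwwus), so the final letter is not what conditions the rule; the second-to-last letter is.
"hesugt" has second-to-last letter 'g'. The stems whose second-to-last letter is 'g' (fazaragv → fazaragvar, kuzrigt → kuzrigtar, rovugv → rovugvar) add -ar.
So hesugt → hesugtar.

hesugtar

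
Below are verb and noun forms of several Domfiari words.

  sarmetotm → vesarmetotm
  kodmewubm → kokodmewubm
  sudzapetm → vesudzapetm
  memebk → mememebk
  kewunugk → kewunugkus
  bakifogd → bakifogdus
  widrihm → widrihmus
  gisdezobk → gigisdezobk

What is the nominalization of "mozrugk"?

"mozrugk" has second-to-last letter 'g'. The stems whose second-to-last letter is 'g' (kewunugk → kewunugkus, bakifogd → bakifogdus) add -us.
So mozrugk → mozrugkus.

mozrugkus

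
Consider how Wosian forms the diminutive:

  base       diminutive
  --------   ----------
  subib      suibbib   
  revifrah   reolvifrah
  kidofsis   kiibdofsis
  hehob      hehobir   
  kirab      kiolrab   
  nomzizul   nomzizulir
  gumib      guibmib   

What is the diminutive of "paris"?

"paris" has last vowel 'i'. The stems whose last vowel is 'i' (subib → suibbib, kidofsis → kiibdofsis, gumib → guibmib) insert -ib- after the first vowel.
So paris → paibris.

paibris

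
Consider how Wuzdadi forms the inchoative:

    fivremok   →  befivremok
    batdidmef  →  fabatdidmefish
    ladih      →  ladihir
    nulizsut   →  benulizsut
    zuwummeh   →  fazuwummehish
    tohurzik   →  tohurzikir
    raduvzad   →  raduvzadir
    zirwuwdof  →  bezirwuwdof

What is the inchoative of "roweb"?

"roweb" has last vowel 'e'. The stems whose last vowel is 'e' (batdidmef → fabatdidmefish, zuwummeh → fazuwummehish) add fa- … -ish around the stem.
The other patterns: stems whose last vowel is 'a' or 'i' add -ir; stems whose last vowel is 'o' or 'u' add the prefix be-.
So roweb → farowebish.

farowebish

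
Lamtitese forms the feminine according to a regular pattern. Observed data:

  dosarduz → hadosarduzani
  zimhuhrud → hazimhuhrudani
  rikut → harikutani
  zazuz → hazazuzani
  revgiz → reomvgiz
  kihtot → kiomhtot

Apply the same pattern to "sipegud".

hasipegudani

dosarduz and revgiz both end in -z yet inflect differently (hadosarduzani, reomvgiz), so the final letter is not what conditions the rule; the last vowel is.
"sipegud" has last vowel 'u'. The stems whose last vowel is 'u' (dosarduz → hadosarduzani, zimhuhrud → hazimhuhrudani, rikut → harikutani) add ha- … -ani around the stem.
The other pattern: stems whose last vowel is 'i' or 'o' insert -om- after the first vowel.
So sipegud → hasipegudani.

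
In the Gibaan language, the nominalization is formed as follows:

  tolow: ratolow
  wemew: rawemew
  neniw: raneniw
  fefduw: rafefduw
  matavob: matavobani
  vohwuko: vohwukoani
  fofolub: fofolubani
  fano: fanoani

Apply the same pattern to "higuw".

rahiguw

tolow and matavob both have last vowel 'o' yet inflect differently (ratolow, matavobani), so the last vowel is not what conditions the rule; the final letter is.
"higuw" ends in -w. The stems ending in -w (tolow → ratolow, wemew → rawemew, neniw → raneniw) add the prefix ra-.
So higuw → rahiguw.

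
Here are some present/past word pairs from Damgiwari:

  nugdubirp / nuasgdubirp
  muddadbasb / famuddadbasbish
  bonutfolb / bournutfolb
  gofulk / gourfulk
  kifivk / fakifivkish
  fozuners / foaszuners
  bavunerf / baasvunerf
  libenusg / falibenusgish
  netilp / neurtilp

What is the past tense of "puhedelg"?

"puhedelg" has second-to-last letter 'l'. The stems whose second-to-last letter is 'l' (gofulk → gourfulk, netilp → neurtilp, bonutfolb → bournutfolb) insert -ur- after the first vowel.
The other patterns: stems whose second-to-last letter is 'r' insert -as- after the first vowel; stems whose second-to-last letter is 's' or 'v' add fa- … -ish around the stem.
So puhedelg → puurhedelg.

puurhedelg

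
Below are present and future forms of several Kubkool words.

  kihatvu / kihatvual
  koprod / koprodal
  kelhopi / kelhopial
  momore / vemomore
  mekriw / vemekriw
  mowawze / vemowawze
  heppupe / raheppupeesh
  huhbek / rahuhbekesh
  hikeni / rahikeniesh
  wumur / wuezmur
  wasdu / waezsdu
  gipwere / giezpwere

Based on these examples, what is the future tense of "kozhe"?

kozheal

"kozhe" begins with k-. The stems beginning with k- (kihatvu → kihatvual, koprod → koprodal, kelhopi → kelhopial) add -al.
The other patterns: stems beginning with m- add the prefix ve-; stems beginning with h- add ra- … -esh around the stem; stems beginning with g- or w- insert -ez- after the first vowel.
So kozhe → kozheal.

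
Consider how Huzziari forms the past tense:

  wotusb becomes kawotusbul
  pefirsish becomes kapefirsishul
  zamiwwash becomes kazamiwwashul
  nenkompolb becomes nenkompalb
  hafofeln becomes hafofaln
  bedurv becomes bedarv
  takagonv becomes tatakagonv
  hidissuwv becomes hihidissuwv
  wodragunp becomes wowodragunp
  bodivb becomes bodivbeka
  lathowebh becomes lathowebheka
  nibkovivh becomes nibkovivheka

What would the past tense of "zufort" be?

zufart

wotusb and nenkompolb both end in -b yet inflect differently (kawotusbul, nenkompalb), so the final letter is not what conditions the rule; the second-to-last letter is.
"zufort" has second-to-last letter 'r'. The one such stem in the data (bedurv → bedarv) changes the last vowel to 'a' (as do nenkompolb, hafofeln), so the same rule applies.
So zufort → zufart.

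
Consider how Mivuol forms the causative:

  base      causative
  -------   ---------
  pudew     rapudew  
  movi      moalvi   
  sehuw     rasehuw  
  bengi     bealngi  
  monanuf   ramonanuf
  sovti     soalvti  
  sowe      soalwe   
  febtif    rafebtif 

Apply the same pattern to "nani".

sowe and pudew both have last vowel 'e' yet inflect differently (soalwe, rapudew), so the last vowel is not what conditions the rule; whether the stem ends in a vowel or a consonant is.
"nani" ends in a vowel. The stems ending in a vowel (sovti → soalvti, sowe → soalwe, movi → moalvi) insert -al- after the first vowel.
The other pattern: stems ending in a consonant add the prefix ra-.
So nani → naalni.

naalni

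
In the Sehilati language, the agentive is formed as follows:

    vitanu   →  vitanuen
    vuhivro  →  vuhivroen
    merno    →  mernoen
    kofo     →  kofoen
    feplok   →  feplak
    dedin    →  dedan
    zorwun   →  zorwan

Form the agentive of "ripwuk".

"ripwuk" ends in a consonant. The stems ending in a consonant (feplok → feplak, dedin → dedan, zorwun → zorwan) change the last vowel to 'a'.
The other pattern: stems ending in a vowel add -en.
So ripwuk → ripwak.

ripwak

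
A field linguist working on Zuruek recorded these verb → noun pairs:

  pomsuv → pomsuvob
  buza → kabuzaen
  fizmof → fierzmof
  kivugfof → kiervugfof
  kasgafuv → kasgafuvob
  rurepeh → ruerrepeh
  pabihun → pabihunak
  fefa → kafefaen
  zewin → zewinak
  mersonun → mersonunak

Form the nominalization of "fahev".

fahevob

pomsuv and pabihun both have last vowel 'u' yet inflect differently (pomsuvob, pabihunak), so the last vowel is not what conditions the rule; the final letter is.
"fahev" ends in -v. The stems ending in -v (pomsuv → pomsuvob, kasgafuv → kasgafuvob) add -ob.
The other patterns: stems ending in -a add ka- … -en around the stem; stems ending in -n add -ak; stems ending in -f or -h insert -er- after the first vowel.
So fahev → fahevob.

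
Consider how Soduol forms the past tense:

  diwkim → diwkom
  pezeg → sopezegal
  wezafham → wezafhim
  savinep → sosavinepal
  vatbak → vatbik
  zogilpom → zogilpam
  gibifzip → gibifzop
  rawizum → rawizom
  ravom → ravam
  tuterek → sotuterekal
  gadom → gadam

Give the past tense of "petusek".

sopetusekal

wezafham and zogilpom both end in -m yet inflect differently (wezafhim, zogilpam), so the final letter is not what conditions the rule; the last vowel is.
"petusek" has last vowel 'e'. The stems whose last vowel is 'e' (tuterek → sotuterekal, savinep → sosavinepal, pezeg → sopezegal) add so- … -al around the stem.
So petusek → sopetusekal.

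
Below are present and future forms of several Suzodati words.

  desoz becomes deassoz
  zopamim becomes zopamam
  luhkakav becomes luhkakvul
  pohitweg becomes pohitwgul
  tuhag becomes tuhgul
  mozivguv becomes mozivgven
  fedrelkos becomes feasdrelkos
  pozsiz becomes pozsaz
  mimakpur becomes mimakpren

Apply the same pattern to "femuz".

femzen

desoz and pozsiz both end in -z yet inflect differently (deassoz, pozsaz), so the final letter is not what conditions the rule; the last vowel is.
"femuz" has last vowel 'u'. The stems whose last vowel is 'u' (mozivguv → mozivgven, mimakpur → mimakpren) delete the last vowel and add -en.
The other patterns: stems whose last vowel is 'o' insert -as- after the first vowel; stems whose last vowel is 'i' change the last vowel to 'a'; stems whose last vowel is 'a' or 'e' delete the last vowel and add -ul.
So femuz → femzen.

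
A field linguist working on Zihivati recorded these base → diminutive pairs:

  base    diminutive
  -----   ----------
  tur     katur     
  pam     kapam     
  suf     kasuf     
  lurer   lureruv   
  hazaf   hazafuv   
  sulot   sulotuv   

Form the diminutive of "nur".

kanur

suf and hazaf both end in -f yet inflect differently (kasuf, hazafuv), so the final letter is not what conditions the rule; the number of vowels is.
"nur" has 1 vowel. The stems with 1 vowel (tur → katur, suf → kasuf, pam → kapam) add the prefix ka-.
The other pattern: stems with 2 vowels add -uv.
So nur → kanur.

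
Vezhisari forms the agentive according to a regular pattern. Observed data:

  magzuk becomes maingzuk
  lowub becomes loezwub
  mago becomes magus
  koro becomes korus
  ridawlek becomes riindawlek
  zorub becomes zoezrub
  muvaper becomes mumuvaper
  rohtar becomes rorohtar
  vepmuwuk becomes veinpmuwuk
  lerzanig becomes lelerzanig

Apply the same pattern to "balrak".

bainlrak

vepmuwuk and zorub both have last vowel 'u' yet inflect differently (veinpmuwuk, zoezrub), so the last vowel is not what conditions the rule; the final letter is.
"balrak" ends in -k. The stems ending in -k (ridawlek → riindawlek, vepmuwuk → veinpmuwuk, magzuk → maingzuk) insert -in- after the first vowel.
The other patterns: stems ending in -o drop the final letter and add -us; stems ending in -b insert -ez- after the first vowel; stems ending in -g or -r repeat the first consonant+vowel as a prefix.
So balrak → bainlrak.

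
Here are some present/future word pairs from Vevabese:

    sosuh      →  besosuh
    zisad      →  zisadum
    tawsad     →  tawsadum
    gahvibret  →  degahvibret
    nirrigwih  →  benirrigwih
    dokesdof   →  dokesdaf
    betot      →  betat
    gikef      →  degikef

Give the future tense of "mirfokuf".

bemirfokuf

dokesdof and gikef both end in -f yet inflect differently (dokesdaf, degikef), so the final letter is not what conditions the rule; the last vowel is.
"mirfokuf" has last vowel 'u'. The one such stem in the data (sosuh → besosuh) adds the prefix be-, so the same rule applies.
So mirfokuf → bemirfokuf.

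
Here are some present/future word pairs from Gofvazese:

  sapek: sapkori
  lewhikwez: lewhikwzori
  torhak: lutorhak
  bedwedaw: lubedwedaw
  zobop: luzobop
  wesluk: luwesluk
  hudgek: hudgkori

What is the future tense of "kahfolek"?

kahfolkori

sapek and torhak both end in -k yet inflect differently (sapkori, lutorhak), so the final letter is not what conditions the rule; the last vowel is.
"kahfolek" has last vowel 'e'. The stems whose last vowel is 'e' (sapek → sapkori, hudgek → hudgkori, lewhikwez → lewhikwzori) delete the last vowel and add -ori.
So kahfolek → kahfolkori.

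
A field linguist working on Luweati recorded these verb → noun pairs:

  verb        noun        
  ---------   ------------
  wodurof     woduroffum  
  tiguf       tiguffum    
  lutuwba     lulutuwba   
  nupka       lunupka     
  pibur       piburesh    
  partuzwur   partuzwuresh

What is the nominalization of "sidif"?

sidiffum

tiguf and pibur both have last vowel 'u' yet inflect differently (tiguffum, piburesh), so the last vowel is not what conditions the rule; the final letter is.
"sidif" ends in -f. The stems ending in -f (wodurof → woduroffum, tiguf → tiguffum) double the final consonant and add -um.
The other patterns: stems ending in -a add the prefix lu-; stems ending in -r add -esh.
So sidif → sidiffum.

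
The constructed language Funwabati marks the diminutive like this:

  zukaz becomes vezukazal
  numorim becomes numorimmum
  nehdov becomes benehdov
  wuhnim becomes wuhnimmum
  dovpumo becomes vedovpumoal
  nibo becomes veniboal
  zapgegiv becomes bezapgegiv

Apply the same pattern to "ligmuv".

"ligmuv" ends in -v. The stems ending in -v (nehdov → benehdov, zapgegiv → bezapgegiv) add the prefix be-.
So ligmuv → beligmuv.

beligmuv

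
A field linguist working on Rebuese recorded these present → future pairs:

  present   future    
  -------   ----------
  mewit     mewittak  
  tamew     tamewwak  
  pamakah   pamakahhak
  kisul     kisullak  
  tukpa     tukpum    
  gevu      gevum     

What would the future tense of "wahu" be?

pamakah and tukpa both have last vowel 'a' yet inflect differently (pamakahhak, tukpum), so the last vowel is not what conditions the rule; whether the stem ends in a vowel or a consonant is.
"wahu" ends in a vowel. The stems ending in a vowel (tukpa → tukpum, gevu → gevum) drop the final letter and add -um.
So wahu → wahum.

wahum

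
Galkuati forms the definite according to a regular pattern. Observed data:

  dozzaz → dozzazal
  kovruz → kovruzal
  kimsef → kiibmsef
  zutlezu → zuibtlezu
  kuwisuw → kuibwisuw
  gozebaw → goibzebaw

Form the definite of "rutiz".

rutizal

kovruz and zutlezu both have last vowel 'u' yet inflect differently (kovruzal, zuibtlezu), so the last vowel is not what conditions the rule; the final letter is.
"rutiz" ends in -z. The stems ending in -z (dozzaz → dozzazal, kovruz → kovruzal) add -al.
The other pattern: stems ending in -f, -u or -w insert -ib- after the first vowel.
So rutiz → rutizal.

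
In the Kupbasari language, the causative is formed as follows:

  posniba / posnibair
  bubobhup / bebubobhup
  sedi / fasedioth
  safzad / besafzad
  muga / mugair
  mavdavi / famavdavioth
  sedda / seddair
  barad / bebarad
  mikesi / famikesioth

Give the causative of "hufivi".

posniba and safzad both have last vowel 'a' yet inflect differently (posnibair, besafzad), so the last vowel is not what conditions the rule; the final letter is.
"hufivi" ends in -i. The stems ending in -i (mikesi → famikesioth, sedi → fasedioth, mavdavi → famavdavioth) add fa- … -oth around the stem.
The other patterns: stems ending in -a add -ir; stems ending in -d or -p add the prefix be-.
So hufivi → fahufivioth.

fahufivioth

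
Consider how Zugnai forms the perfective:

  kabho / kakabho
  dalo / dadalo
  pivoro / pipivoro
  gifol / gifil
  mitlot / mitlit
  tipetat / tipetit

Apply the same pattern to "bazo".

babazo

kabho and gifol both have last vowel 'o' yet inflect differently (kakabho, gifil), so the last vowel is not what conditions the rule; the final letter is.
"bazo" ends in -o. The stems ending in -o (kabho → kakabho, dalo → dadalo, pivoro → pipivoro) repeat the first consonant+vowel as a prefix.
The other pattern: stems ending in -l or -t change the last vowel to 'i'.
So bazo → babazo.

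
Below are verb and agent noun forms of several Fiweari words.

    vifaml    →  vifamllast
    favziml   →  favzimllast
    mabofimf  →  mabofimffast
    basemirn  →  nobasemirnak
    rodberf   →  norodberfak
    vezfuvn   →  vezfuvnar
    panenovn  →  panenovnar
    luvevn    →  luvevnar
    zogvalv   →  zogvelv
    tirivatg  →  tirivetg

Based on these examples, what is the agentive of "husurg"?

mabofimf and rodberf both end in -f yet inflect differently (mabofimffast, norodberfak), so the final letter is not what conditions the rule; the second-to-last letter is.
"husurg" has second-to-last letter 'r'. The stems whose second-to-last letter is 'r' (basemirn → nobasemirnak, rodberf → norodberfak) add no- … -ak around the stem.
The other patterns: stems whose second-to-last letter is 'm' double the final consonant and add -ast; stems whose second-to-last letter is 'v' add -ar; stems whose second-to-last letter is 'l' or 't' change the last vowel to 'e'.
So husurg → nohusurgak.

nohusurgak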